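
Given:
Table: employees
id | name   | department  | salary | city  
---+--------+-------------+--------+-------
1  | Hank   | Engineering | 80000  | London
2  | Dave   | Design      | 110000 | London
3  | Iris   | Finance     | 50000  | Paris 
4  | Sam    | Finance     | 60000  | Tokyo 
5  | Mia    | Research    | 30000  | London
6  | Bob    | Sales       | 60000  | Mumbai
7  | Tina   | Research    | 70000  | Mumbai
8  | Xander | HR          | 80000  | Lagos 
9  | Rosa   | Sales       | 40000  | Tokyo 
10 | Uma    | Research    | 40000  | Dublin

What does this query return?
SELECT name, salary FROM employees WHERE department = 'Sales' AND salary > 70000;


Filtering: department = 'Sales' AND salary > 70000
Matching: 0 rows

Empty result set (0 rows)


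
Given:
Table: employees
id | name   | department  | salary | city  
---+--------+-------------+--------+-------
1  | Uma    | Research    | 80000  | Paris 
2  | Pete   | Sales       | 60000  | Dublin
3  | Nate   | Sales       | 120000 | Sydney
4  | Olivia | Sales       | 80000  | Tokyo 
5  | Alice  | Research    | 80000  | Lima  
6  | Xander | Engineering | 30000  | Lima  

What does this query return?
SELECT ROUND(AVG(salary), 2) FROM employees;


SUM(salary) = 450000
COUNT = 6
ROUND(AVG, 2) = ROUND(450000 / 6, 2) = 75000.0

75000.0


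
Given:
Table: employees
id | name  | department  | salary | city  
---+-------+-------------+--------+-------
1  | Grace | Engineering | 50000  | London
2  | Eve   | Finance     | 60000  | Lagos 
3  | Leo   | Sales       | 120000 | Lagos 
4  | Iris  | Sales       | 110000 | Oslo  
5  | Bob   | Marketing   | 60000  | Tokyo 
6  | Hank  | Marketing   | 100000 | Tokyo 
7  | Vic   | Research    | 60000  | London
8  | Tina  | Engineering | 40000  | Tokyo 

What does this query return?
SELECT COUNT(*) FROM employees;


COUNT(*) counts all rows

8


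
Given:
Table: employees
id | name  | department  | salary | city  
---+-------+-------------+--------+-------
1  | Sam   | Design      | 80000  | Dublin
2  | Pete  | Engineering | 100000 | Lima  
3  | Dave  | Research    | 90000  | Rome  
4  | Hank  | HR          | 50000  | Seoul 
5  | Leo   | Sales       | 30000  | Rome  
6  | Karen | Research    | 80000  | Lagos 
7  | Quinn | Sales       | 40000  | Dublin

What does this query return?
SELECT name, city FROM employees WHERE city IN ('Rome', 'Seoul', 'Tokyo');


Filtering: city IN ('Rome', 'Seoul', 'Tokyo')
Matching: 3 rows

3 rows:
Dave, Rome
Hank, Seoul
Leo, Rome


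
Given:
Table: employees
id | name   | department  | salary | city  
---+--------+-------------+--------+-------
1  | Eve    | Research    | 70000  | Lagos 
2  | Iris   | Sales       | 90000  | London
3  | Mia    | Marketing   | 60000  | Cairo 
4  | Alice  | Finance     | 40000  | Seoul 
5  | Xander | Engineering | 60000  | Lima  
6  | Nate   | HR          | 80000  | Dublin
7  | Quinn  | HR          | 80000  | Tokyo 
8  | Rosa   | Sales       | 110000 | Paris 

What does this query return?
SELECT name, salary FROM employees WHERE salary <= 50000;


Filtering: salary <= 50000
Matching: 1 rows

1 rows:
Alice, 40000


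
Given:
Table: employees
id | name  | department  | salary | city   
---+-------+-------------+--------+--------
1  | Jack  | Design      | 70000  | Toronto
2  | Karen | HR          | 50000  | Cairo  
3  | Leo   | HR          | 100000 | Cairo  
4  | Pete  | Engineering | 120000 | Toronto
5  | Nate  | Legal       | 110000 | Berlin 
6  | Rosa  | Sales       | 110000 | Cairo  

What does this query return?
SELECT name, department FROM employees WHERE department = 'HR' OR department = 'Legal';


Filtering: department = 'HR' OR 'Legal'
Matching: 3 rows

3 rows:
Karen, HR
Leo, HR
Nate, Legal


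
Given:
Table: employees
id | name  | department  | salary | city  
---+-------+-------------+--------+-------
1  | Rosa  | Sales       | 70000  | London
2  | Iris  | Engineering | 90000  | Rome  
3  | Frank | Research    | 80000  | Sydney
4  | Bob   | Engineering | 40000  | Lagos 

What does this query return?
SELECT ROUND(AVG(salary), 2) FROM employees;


SUM(salary) = 280000
COUNT = 4
ROUND(AVG, 2) = ROUND(280000 / 4, 2) = 70000.0

70000.0


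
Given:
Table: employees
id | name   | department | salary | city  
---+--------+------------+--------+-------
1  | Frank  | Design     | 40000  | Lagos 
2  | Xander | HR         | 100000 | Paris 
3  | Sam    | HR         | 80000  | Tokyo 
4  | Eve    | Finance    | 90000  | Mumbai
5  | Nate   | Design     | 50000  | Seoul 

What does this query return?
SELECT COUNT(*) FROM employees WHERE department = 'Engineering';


Counting rows where department = 'Engineering'


0


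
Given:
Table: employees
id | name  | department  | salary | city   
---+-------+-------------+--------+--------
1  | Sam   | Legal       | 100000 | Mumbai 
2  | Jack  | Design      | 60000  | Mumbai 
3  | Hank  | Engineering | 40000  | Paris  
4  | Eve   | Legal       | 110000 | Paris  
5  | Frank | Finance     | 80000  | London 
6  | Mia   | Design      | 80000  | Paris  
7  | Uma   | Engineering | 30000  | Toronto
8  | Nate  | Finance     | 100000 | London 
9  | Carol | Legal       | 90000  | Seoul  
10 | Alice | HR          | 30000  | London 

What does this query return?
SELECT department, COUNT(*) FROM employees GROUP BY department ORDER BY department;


Assigning each row to its department group:
  Sam -> Legal
  Jack -> Design
  Hank -> Engineering
  Eve -> Legal
  Frank -> Finance
  Mia -> Design
  Uma -> Engineering
  Nate -> Finance
  Carol -> Legal
  Alice -> HR


5 groups:
Design, 2
Engineering, 2
Finance, 2
HR, 1
Legal, 3


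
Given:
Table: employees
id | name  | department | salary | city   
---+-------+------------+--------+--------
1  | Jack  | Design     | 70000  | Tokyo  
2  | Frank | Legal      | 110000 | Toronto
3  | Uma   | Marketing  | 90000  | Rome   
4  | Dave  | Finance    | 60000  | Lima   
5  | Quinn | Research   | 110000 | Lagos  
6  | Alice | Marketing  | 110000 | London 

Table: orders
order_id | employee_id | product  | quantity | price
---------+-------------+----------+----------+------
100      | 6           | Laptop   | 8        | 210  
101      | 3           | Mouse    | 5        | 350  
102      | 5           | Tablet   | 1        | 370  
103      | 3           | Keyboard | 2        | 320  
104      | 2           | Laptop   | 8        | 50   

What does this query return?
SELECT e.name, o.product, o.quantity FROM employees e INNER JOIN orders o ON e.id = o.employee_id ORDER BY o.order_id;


Joining employees.id = orders.employee_id:
  employee Alice (id=6) -> order Laptop
  employee Uma (id=3) -> order Mouse
  employee Quinn (id=5) -> order Tablet
  employee Uma (id=3) -> order Keyboard
  employee Frank (id=2) -> order Laptop


5 rows:
Alice, Laptop, 8
Uma, Mouse, 5
Quinn, Tablet, 1
Uma, Keyboard, 2
Frank, Laptop, 8


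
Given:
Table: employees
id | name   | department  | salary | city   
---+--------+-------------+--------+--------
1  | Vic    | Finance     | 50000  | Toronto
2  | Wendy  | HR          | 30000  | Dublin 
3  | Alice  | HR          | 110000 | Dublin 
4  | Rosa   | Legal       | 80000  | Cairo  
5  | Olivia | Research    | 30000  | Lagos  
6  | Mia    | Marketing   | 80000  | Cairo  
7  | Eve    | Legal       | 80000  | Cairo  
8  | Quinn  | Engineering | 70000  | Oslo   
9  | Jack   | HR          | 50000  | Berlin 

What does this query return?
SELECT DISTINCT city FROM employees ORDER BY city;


All 'city' values (row order): Toronto, Dublin, Dublin, Cairo, Lagos, Cairo, Cairo, Oslo, Berlin
Removing duplicates leaves 6 unique value(s).

6 values:
Berlin
Cairo
Dublin
Lagos
Oslo
Toronto


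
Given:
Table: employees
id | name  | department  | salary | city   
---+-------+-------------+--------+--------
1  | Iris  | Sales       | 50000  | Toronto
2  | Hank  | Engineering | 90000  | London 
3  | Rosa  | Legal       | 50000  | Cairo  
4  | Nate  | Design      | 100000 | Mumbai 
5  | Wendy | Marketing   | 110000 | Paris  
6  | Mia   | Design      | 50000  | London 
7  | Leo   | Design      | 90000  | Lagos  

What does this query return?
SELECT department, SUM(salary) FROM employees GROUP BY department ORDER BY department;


Summing salary within each department:
  Design: 100000 + 50000 + 90000 = 240000
  Engineering: 90000 = 90000
  Legal: 50000 = 50000
  Marketing: 110000 = 110000
  Sales: 50000 = 50000


5 groups:
Design, 240000
Engineering, 90000
Legal, 50000
Marketing, 110000
Sales, 50000


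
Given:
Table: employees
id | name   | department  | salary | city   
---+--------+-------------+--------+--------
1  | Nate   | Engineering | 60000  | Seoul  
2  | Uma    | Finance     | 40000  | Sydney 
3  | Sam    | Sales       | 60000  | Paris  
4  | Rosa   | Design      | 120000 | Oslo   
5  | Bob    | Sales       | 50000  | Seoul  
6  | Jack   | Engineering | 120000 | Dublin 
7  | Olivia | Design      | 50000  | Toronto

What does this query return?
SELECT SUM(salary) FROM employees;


SUM(salary) = 60000 + 40000 + 60000 + 120000 + 50000 + 120000 + 50000 = 500000

500000


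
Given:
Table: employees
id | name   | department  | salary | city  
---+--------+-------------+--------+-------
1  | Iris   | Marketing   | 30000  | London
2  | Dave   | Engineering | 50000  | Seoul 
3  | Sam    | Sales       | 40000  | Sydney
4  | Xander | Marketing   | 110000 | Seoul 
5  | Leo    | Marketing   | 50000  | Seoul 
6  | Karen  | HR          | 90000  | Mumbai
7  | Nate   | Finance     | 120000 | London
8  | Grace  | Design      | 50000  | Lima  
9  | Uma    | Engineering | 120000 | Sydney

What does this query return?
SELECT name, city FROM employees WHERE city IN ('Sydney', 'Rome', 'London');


Filtering: city IN ('Sydney', 'Rome', 'London')
Matching: 4 rows

4 rows:
Iris, London
Sam, Sydney
Nate, London
Uma, Sydney


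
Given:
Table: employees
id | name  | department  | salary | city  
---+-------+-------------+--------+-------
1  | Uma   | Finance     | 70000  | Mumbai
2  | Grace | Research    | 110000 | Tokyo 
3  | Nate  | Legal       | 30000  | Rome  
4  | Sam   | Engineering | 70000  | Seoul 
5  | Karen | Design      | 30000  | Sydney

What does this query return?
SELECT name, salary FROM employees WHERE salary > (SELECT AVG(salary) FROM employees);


Subquery: AVG(salary) = 62000.0
Filtering: salary > 62000.0
  Uma (70000) -> MATCH
  Grace (110000) -> MATCH
  Sam (70000) -> MATCH


3 rows:
Uma, 70000
Grace, 110000
Sam, 70000


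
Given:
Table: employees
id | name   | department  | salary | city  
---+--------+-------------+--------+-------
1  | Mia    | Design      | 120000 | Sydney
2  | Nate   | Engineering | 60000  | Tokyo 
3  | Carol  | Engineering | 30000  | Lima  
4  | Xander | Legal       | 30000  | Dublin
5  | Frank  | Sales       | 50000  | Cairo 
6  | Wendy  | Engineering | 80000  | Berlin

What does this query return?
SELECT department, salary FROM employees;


Projecting columns: department, salary

6 rows:
Design, 120000
Engineering, 60000
Engineering, 30000
Legal, 30000
Sales, 50000
Engineering, 80000


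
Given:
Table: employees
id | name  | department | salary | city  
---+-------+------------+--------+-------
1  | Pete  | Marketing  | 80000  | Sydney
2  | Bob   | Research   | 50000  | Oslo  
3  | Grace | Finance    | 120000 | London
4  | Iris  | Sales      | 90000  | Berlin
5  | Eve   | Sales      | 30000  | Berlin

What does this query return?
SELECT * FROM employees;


SELECT * returns all 5 rows with all columns

5 rows:
1, Pete, Marketing, 80000, Sydney
2, Bob, Research, 50000, Oslo
3, Grace, Finance, 120000, London
4, Iris, Sales, 90000, Berlin
5, Eve, Sales, 30000, Berlin


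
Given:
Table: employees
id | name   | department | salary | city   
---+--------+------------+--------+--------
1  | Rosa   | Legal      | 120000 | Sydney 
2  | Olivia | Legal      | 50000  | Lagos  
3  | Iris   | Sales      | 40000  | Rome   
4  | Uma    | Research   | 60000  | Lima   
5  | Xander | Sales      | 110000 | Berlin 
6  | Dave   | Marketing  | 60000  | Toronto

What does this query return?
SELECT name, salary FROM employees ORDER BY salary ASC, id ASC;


Sorting by salary ASC, then id ASC for ties

6 rows:
Iris, 40000
Olivia, 50000
Uma, 60000
Dave, 60000
Xander, 110000
Rosa, 120000


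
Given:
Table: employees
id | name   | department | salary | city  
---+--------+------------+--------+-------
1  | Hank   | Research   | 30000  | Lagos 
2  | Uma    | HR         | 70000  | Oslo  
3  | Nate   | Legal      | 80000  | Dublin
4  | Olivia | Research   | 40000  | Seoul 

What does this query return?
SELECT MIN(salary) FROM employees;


Salaries: 30000, 70000, 80000, 40000
MIN = 30000

30000


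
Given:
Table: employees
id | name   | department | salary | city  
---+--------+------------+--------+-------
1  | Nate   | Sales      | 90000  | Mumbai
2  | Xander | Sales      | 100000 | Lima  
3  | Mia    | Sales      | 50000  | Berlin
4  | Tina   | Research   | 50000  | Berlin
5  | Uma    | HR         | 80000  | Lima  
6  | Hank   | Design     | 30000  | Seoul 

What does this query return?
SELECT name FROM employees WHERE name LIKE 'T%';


LIKE 'T%' matches names starting with 'T'
Matching: 1

1 rows:
Tina


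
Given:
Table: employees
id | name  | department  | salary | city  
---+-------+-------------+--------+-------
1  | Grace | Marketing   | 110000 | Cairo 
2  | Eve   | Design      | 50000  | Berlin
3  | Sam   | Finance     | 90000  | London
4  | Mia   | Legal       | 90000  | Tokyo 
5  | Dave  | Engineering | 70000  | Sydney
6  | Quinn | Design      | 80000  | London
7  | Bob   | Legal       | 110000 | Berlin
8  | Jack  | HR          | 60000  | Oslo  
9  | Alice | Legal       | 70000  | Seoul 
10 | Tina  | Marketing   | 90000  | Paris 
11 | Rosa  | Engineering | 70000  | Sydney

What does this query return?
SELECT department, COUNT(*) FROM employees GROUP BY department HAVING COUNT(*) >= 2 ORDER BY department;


Groups with count >= 2:
  Design: 2 -> PASS
  Engineering: 2 -> PASS
  Legal: 3 -> PASS
  Marketing: 2 -> PASS
  Finance: 1 -> filtered out
  HR: 1 -> filtered out


4 groups:
Design, 2
Engineering, 2
Legal, 3
Marketing, 2


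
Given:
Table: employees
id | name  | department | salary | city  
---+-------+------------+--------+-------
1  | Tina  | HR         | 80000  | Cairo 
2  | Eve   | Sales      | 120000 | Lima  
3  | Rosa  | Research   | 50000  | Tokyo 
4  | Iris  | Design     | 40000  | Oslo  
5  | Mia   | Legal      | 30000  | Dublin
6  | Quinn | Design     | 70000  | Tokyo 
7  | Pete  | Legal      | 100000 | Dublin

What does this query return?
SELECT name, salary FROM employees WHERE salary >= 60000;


Filtering: salary >= 60000
Matching: 4 rows

4 rows:
Tina, 80000
Eve, 120000
Quinn, 70000
Pete, 100000


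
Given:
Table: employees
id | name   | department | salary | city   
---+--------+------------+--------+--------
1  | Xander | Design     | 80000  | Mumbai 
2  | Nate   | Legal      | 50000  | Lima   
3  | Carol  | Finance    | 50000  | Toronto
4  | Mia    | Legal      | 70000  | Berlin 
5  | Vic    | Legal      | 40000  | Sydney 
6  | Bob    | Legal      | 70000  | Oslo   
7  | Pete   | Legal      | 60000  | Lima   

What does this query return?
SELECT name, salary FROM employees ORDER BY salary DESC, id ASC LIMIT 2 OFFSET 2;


Sort by salary DESC (id ASC tiebreak), then skip 2 and take 2
Rows 3 through 4

2 rows:
Bob, 70000
Pete, 60000


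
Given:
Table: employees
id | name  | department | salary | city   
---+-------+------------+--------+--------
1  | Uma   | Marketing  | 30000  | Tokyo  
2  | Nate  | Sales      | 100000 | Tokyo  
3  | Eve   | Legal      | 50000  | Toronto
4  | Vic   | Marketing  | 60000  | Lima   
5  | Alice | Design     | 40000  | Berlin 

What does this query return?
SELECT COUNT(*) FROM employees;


COUNT(*) counts all rows

5


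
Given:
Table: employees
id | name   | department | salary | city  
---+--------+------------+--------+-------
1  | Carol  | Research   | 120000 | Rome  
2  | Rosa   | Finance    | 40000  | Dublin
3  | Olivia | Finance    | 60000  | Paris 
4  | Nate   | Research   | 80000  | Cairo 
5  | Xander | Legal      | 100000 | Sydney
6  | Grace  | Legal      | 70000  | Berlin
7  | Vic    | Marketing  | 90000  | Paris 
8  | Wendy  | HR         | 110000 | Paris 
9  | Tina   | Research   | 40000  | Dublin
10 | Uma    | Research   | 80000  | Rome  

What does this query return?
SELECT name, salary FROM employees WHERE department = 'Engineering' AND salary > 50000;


Filtering: department = 'Engineering' AND salary > 50000
Matching: 0 rows

Empty result set (0 rows)


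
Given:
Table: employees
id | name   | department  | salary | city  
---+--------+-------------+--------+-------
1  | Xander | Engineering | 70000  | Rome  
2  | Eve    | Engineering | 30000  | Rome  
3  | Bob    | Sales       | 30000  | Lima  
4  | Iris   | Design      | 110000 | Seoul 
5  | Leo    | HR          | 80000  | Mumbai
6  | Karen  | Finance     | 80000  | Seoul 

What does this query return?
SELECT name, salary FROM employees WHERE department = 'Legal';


Filtering: department = 'Legal'
Matching rows: 0

Empty result set (0 rows)


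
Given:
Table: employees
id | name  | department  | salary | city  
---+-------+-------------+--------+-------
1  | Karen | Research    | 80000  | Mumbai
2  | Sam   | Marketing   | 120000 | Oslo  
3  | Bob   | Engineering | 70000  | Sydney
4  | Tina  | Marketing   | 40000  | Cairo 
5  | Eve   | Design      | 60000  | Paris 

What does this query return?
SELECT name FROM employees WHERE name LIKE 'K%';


LIKE 'K%' matches names starting with 'K'
Matching: 1

1 rows:
Karen


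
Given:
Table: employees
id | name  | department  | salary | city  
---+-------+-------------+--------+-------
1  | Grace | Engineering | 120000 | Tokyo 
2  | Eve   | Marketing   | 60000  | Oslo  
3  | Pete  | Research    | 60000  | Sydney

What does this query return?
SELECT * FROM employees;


SELECT * returns all 3 rows with all columns

3 rows:
1, Grace, Engineering, 120000, Tokyo
2, Eve, Marketing, 60000, Oslo
3, Pete, Research, 60000, Sydney


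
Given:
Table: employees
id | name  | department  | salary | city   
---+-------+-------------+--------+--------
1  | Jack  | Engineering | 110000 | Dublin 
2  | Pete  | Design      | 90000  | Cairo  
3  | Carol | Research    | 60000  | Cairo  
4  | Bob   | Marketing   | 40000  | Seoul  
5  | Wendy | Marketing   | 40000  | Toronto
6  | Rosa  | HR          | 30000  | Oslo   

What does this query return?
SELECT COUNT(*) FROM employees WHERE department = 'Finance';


Counting rows where department = 'Finance'


0


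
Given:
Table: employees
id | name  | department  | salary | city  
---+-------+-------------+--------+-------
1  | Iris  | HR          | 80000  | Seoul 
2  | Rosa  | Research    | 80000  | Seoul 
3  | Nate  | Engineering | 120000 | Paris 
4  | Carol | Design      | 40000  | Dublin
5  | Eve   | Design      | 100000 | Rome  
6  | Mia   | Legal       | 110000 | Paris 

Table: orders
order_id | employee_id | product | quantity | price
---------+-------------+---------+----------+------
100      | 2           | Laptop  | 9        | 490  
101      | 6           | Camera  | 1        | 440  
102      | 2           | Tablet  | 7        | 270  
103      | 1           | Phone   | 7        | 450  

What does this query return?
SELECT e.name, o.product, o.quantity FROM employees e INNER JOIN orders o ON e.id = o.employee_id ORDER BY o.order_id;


Joining employees.id = orders.employee_id:
  employee Rosa (id=2) -> order Laptop
  employee Mia (id=6) -> order Camera
  employee Rosa (id=2) -> order Tablet
  employee Iris (id=1) -> order Phone


4 rows:
Rosa, Laptop, 9
Mia, Camera, 1
Rosa, Tablet, 7
Iris, Phone, 7


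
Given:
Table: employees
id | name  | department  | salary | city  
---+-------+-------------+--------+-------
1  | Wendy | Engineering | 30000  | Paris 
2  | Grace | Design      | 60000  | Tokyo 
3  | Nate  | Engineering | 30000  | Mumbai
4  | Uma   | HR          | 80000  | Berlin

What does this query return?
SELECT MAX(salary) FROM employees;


Salaries: 30000, 60000, 30000, 80000
MAX = 80000

80000


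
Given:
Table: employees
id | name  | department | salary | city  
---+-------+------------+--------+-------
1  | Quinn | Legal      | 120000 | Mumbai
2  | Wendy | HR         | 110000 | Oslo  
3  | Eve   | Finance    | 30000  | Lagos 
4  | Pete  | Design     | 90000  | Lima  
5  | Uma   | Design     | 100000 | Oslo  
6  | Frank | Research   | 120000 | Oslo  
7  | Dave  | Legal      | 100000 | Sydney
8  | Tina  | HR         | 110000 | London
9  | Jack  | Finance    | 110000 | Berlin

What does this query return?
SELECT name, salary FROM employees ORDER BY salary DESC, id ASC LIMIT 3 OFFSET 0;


Sort by salary DESC (id ASC tiebreak), then skip 0 and take 3
Rows 1 through 3

3 rows:
Quinn, 120000
Frank, 120000
Wendy, 110000


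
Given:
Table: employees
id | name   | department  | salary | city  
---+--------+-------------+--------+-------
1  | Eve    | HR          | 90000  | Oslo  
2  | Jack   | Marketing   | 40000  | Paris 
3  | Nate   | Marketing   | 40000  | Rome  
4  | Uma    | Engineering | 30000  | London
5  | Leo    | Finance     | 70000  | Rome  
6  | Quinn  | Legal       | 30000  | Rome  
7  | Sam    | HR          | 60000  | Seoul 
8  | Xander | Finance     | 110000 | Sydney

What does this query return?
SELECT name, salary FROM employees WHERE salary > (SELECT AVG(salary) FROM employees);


Subquery: AVG(salary) = 58750.0
Filtering: salary > 58750.0
  Eve (90000) -> MATCH
  Leo (70000) -> MATCH
  Sam (60000) -> MATCH
  Xander (110000) -> MATCH


4 rows:
Eve, 90000
Leo, 70000
Sam, 60000
Xander, 110000


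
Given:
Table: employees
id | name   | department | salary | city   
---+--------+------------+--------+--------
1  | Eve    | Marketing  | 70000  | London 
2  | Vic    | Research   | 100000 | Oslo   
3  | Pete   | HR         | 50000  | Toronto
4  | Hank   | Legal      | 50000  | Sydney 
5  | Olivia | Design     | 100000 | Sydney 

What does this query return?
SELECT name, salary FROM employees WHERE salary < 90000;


Filtering: salary < 90000
Matching: 3 rows

3 rows:
Eve, 70000
Pete, 50000
Hank, 50000


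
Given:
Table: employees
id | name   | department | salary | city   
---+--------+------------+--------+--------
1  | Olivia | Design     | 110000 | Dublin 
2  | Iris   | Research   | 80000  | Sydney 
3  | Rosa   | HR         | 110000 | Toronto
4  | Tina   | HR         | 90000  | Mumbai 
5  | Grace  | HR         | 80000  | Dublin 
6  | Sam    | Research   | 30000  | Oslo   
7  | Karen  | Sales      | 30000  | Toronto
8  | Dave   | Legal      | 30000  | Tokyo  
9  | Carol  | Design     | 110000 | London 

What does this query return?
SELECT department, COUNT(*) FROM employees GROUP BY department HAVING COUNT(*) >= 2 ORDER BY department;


Groups with count >= 2:
  Design: 2 -> PASS
  HR: 3 -> PASS
  Research: 2 -> PASS
  Legal: 1 -> filtered out
  Sales: 1 -> filtered out


3 groups:
Design, 2
HR, 3
Research, 2


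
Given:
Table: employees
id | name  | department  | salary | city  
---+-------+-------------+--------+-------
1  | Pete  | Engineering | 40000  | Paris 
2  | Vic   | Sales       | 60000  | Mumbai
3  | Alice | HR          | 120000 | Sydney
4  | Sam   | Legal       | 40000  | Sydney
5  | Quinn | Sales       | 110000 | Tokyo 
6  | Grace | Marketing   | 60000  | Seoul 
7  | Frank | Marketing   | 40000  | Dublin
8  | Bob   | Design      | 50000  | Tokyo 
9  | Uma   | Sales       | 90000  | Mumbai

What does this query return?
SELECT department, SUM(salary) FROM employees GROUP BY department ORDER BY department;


Summing salary within each department:
  Design: 50000 = 50000
  Engineering: 40000 = 40000
  HR: 120000 = 120000
  Legal: 40000 = 40000
  Marketing: 60000 + 40000 = 100000
  Sales: 60000 + 110000 + 90000 = 260000


6 groups:
Design, 50000
Engineering, 40000
HR, 120000
Legal, 40000
Marketing, 100000
Sales, 260000


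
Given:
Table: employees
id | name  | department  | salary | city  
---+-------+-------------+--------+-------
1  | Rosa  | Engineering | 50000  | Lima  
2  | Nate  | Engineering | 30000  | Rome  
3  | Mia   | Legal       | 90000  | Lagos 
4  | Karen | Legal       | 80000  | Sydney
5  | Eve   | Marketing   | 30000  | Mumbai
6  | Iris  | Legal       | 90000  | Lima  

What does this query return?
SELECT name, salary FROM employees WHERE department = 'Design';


Filtering: department = 'Design'
Matching rows: 0

Empty result set (0 rows)


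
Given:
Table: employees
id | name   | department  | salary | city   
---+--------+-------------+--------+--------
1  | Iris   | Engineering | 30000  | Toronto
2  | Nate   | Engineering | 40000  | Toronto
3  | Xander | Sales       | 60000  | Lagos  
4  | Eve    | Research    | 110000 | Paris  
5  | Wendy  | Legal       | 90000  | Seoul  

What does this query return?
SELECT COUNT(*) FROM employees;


COUNT(*) counts all rows

5


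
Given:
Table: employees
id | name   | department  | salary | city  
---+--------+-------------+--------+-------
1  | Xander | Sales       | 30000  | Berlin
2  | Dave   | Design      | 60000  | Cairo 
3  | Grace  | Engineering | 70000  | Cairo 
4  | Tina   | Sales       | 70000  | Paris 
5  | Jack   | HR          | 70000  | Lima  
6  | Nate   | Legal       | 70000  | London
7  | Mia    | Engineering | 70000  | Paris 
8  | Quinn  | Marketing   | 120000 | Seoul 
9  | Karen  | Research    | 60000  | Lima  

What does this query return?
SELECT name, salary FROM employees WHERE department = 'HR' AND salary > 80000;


Filtering: department = 'HR' AND salary > 80000
Matching: 0 rows

Empty result set (0 rows)


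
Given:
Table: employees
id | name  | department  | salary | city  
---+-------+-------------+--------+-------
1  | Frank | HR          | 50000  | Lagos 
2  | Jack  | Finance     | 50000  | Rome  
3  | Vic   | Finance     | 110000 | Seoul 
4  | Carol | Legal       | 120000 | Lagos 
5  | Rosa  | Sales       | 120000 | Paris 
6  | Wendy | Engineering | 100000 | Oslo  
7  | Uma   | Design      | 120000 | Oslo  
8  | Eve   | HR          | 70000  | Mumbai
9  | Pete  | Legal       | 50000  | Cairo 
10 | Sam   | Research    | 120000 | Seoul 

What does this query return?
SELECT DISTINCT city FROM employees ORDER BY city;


All 'city' values (row order): Lagos, Rome, Seoul, Lagos, Paris, Oslo, Oslo, Mumbai, Cairo, Seoul
Removing duplicates leaves 7 unique value(s).

7 values:
Cairo
Lagos
Mumbai
Oslo
Paris
Rome
Seoul


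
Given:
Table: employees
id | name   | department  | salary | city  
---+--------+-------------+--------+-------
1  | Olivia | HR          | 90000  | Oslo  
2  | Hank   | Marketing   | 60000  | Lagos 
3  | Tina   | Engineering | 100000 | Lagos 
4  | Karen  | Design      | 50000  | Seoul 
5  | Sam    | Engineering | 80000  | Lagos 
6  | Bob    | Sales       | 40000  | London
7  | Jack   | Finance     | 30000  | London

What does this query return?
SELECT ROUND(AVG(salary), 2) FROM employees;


SUM(salary) = 450000
COUNT = 7
ROUND(AVG, 2) = ROUND(450000 / 7, 2) = 64285.71

64285.71


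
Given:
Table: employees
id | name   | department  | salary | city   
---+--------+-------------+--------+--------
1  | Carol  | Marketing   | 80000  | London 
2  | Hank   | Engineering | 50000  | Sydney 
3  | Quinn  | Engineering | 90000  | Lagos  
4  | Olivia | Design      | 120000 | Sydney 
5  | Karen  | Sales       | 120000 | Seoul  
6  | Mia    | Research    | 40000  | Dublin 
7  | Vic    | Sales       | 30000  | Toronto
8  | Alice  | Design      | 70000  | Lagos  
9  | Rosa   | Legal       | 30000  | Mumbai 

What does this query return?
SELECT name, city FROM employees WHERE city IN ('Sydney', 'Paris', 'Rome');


Filtering: city IN ('Sydney', 'Paris', 'Rome')
Matching: 2 rows

2 rows:
Hank, Sydney
Olivia, Sydney


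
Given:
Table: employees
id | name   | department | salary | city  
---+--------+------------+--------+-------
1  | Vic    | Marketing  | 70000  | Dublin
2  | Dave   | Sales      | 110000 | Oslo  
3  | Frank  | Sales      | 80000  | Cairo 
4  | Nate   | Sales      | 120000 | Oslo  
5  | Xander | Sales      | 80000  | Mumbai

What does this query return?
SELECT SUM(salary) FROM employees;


SUM(salary) = 70000 + 110000 + 80000 + 120000 + 80000 = 460000

460000


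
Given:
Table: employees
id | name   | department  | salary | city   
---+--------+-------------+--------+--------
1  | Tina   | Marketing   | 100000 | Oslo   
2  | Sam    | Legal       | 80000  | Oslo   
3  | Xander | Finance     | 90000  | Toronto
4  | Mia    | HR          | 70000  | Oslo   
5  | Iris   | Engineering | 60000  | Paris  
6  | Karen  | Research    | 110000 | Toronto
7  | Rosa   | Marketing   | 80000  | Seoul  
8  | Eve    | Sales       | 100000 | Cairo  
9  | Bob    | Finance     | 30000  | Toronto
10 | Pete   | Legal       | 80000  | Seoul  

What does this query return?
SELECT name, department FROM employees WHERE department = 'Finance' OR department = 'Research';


Filtering: department = 'Finance' OR 'Research'
Matching: 3 rows

3 rows:
Xander, Finance
Karen, Research
Bob, Finance


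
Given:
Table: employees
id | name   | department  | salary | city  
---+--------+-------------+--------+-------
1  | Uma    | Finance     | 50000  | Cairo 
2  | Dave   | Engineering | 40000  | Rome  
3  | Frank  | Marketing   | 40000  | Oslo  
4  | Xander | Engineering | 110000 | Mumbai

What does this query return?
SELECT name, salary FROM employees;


Projecting columns: name, salary

4 rows:
Uma, 50000
Dave, 40000
Frank, 40000
Xander, 110000


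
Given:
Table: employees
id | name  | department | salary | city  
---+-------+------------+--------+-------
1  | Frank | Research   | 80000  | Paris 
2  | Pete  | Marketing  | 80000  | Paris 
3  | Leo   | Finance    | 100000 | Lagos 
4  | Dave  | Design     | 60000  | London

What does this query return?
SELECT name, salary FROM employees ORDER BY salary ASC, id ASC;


Sorting by salary ASC, then id ASC for ties

4 rows:
Dave, 60000
Frank, 80000
Pete, 80000
Leo, 100000


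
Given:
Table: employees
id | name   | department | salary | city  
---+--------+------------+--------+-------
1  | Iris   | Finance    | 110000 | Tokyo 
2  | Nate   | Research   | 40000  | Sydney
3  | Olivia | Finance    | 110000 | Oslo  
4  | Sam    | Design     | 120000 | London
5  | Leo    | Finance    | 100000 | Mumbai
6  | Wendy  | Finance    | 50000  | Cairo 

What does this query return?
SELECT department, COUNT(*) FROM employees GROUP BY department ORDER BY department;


Assigning each row to its department group:
  Iris -> Finance
  Nate -> Research
  Olivia -> Finance
  Sam -> Design
  Leo -> Finance
  Wendy -> Finance


3 groups:
Design, 1
Finance, 4
Research, 1


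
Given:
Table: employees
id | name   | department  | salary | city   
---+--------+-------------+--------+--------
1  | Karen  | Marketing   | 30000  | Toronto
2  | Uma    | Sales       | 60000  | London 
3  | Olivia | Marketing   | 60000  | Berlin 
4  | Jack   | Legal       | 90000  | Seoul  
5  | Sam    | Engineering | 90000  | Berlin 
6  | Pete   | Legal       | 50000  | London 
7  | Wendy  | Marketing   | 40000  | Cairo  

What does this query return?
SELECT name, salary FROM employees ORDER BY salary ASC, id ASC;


Sorting by salary ASC, then id ASC for ties

7 rows:
Karen, 30000
Wendy, 40000
Pete, 50000
Uma, 60000
Olivia, 60000
Jack, 90000
Sam, 90000


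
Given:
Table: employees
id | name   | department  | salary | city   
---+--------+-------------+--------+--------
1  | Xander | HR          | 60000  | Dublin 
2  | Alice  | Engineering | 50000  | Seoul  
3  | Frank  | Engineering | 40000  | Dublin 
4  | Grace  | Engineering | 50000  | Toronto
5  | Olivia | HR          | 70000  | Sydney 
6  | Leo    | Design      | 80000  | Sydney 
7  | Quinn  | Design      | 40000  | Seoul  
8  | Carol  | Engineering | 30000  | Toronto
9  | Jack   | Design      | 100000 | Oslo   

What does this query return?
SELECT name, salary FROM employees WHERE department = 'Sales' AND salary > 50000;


Filtering: department = 'Sales' AND salary > 50000
Matching: 0 rows

Empty result set (0 rows)


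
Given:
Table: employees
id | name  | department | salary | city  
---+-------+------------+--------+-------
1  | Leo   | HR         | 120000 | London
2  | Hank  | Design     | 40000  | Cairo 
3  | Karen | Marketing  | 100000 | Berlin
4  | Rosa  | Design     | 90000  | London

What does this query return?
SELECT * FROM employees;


SELECT * returns all 4 rows with all columns

4 rows:
1, Leo, HR, 120000, London
2, Hank, Design, 40000, Cairo
3, Karen, Marketing, 100000, Berlin
4, Rosa, Design, 90000, London


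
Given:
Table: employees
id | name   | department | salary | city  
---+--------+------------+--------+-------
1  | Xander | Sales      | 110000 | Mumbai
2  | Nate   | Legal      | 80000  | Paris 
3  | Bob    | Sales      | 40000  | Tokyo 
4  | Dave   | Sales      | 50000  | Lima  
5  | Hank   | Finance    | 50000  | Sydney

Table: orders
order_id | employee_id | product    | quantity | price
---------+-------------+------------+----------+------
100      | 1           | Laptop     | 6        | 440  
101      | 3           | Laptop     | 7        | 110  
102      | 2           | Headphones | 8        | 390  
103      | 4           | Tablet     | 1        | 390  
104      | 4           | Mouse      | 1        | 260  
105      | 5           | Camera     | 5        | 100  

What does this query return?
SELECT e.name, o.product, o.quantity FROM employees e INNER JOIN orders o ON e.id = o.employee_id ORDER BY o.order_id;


Joining employees.id = orders.employee_id:
  employee Xander (id=1) -> order Laptop
  employee Bob (id=3) -> order Laptop
  employee Nate (id=2) -> order Headphones
  employee Dave (id=4) -> order Tablet
  employee Dave (id=4) -> order Mouse
  employee Hank (id=5) -> order Camera


6 rows:
Xander, Laptop, 6
Bob, Laptop, 7
Nate, Headphones, 8
Dave, Tablet, 1
Dave, Mouse, 1
Hank, Camera, 5


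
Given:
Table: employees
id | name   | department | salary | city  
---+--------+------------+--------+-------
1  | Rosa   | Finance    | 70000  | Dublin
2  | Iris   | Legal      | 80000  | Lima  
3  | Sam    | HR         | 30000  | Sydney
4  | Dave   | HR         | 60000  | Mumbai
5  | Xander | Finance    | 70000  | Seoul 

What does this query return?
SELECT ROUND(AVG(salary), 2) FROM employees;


SUM(salary) = 310000
COUNT = 5
ROUND(AVG, 2) = ROUND(310000 / 5, 2) = 62000.0

62000.0


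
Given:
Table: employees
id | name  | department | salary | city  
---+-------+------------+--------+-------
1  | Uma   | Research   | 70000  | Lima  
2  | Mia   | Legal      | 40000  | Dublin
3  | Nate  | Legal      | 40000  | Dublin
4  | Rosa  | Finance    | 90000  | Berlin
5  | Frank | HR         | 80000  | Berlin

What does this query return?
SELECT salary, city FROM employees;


Projecting columns: salary, city

5 rows:
70000, Lima
40000, Dublin
40000, Dublin
90000, Berlin
80000, Berlin


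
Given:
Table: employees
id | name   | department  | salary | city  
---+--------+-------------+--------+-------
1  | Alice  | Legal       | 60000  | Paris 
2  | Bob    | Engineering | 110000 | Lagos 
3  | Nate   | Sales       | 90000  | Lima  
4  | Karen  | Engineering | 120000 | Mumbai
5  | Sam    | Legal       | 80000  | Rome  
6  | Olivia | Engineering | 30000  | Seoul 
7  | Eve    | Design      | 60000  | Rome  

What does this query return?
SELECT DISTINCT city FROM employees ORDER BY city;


All 'city' values (row order): Paris, Lagos, Lima, Mumbai, Rome, Seoul, Rome
Removing duplicates leaves 6 unique value(s).

6 values:
Lagos
Lima
Mumbai
Paris
Rome
Seoul


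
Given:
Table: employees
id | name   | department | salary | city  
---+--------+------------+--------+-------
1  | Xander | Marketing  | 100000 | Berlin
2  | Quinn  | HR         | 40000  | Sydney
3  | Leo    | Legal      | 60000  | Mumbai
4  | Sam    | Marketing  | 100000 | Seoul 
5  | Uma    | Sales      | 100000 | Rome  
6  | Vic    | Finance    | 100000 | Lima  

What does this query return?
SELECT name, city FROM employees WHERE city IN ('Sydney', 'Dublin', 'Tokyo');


Filtering: city IN ('Sydney', 'Dublin', 'Tokyo')
Matching: 1 rows

1 rows:
Quinn, Sydney


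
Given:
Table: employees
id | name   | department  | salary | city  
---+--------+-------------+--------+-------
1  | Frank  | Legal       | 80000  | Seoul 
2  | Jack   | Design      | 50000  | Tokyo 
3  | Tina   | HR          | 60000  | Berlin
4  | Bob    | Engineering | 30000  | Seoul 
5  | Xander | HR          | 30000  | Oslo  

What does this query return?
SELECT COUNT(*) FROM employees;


COUNT(*) counts all rows

5


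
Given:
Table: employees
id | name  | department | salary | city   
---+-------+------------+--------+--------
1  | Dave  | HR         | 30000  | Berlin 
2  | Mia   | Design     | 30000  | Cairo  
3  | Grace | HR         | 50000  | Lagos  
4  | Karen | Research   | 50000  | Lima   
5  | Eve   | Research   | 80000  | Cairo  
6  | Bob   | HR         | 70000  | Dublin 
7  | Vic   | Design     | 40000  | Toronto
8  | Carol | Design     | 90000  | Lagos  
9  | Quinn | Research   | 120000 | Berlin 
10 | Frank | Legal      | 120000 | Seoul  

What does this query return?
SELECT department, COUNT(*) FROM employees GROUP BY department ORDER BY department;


Assigning each row to its department group:
  Dave -> HR
  Mia -> Design
  Grace -> HR
  Karen -> Research
  Eve -> Research
  Bob -> HR
  Vic -> Design
  Carol -> Design
  Quinn -> Research
  Frank -> Legal


4 groups:
Design, 3
HR, 3
Legal, 1
Research, 3


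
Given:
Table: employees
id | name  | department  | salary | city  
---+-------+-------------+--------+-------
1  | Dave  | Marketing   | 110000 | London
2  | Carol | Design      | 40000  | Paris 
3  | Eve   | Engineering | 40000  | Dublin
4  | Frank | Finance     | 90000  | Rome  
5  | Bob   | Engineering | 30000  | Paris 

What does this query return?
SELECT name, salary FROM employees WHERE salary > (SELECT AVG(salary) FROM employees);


Subquery: AVG(salary) = 62000.0
Filtering: salary > 62000.0
  Dave (110000) -> MATCH
  Frank (90000) -> MATCH


2 rows:
Dave, 110000
Frank, 90000


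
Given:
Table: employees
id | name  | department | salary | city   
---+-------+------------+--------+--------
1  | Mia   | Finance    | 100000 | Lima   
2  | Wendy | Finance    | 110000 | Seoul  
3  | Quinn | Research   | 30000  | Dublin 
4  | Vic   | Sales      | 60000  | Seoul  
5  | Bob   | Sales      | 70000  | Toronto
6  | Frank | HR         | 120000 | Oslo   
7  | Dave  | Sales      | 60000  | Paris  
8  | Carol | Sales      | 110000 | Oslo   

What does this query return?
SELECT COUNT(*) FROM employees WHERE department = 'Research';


Counting rows where department = 'Research'
  Quinn -> MATCH


1


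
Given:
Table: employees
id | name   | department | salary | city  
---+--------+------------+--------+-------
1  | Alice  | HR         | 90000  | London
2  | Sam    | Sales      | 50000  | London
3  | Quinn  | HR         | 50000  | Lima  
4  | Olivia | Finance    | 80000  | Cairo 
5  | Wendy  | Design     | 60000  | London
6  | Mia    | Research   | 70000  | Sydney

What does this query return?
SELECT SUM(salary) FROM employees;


SUM(salary) = 90000 + 50000 + 50000 + 80000 + 60000 + 70000 = 400000

400000


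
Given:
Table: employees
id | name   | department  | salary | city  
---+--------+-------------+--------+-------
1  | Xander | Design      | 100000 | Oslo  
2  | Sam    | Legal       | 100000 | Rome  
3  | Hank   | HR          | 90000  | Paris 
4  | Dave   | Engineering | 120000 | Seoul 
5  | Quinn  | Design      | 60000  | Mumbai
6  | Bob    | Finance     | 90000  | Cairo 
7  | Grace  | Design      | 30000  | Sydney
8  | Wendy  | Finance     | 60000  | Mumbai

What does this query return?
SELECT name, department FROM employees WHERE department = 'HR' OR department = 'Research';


Filtering: department = 'HR' OR 'Research'
Matching: 1 rows

1 rows:
Hank, HR


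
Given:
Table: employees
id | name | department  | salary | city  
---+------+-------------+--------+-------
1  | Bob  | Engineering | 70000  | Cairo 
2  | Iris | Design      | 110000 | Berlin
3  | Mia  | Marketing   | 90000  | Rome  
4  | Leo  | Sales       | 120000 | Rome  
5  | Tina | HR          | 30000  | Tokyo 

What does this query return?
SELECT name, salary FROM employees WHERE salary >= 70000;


Filtering: salary >= 70000
Matching: 4 rows

4 rows:
Bob, 70000
Iris, 110000
Mia, 90000
Leo, 120000
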